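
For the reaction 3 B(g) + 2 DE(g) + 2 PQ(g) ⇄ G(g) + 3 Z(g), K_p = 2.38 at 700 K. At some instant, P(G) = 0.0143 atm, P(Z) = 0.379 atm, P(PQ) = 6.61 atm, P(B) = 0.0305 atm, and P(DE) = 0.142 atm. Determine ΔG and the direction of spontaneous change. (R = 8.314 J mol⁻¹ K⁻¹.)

ΔG = 15.0 kJ/mol; the forward reaction is non-spontaneous

Q_p = P(G)·P(Z)³ / (P(B)³·P(DE)²·P(PQ)²) = (0.0143)·(0.379)³ / ((0.0305)³·(0.142)²·(6.61)²) = 31.1
ΔG = RT ln(Q_p/K_p) = (8.314 J mol⁻¹ K⁻¹)(700 K) × ln(31.1/2.38)
   = (5.820 kJ/mol)(2.570) = 15.0 kJ/mol
ΔG > 0, so the forward reaction is non-spontaneous (proceeds in reverse).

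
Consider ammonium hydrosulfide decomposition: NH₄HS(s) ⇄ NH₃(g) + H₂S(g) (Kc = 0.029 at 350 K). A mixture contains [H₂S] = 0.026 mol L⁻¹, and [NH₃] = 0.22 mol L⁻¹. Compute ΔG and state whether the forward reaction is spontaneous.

ΔG = -4.72 kJ/mol; the forward reaction is spontaneous

(NH₄HS is a pure solid — omitted from Qc.)
Qc = [NH₃]·[H₂S] = (0.22)·(0.026) = 0.00572
ΔG = RT ln(Qc/Kc) = (8.314 J mol⁻¹ K⁻¹)(350 K) × ln(0.00572/0.029)
   = (2.910 kJ/mol)(-1.623) = -4.72 kJ/mol
ΔG < 0, so the forward reaction is spontaneous (proceeds forward).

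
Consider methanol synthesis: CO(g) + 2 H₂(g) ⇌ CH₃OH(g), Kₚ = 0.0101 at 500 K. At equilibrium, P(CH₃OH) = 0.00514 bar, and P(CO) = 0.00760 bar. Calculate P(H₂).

P(H₂) = 8.18 bar

At equilibrium, Kₚ = P(CH₃OH) / (P(CO)·P(H₂)²) = 0.0101.
(0.00514) / ((0.00760)·(P(H₂))²) = 0.0101
P(H₂)² = 67.0 ⇒ P(H₂) = 8.18 bar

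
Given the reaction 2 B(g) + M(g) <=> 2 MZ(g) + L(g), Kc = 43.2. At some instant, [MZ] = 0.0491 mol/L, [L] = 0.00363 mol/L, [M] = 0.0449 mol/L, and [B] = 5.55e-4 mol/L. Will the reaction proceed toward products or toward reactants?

to the left

Qc = [MZ]²·[L] / ([B]²·[M]) = (0.0491)²·(0.00363) / ((5.55e-4)²·(0.0449)) = 633
Qc = 633 > Kc = 43.2, so the reverse reaction proceeds.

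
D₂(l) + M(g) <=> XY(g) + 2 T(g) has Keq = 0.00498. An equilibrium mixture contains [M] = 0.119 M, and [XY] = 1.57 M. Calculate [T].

[T] = 0.0194 M

(D₂ is a pure liquid — omitted from Keq.)
At equilibrium, Keq = [XY]·[T]² / [M] = 0.00498.
(1.57)·([T])² / (0.119) = 0.00498
[T]² = 3.77×10⁻⁴ ⇒ [T] = 0.0194 M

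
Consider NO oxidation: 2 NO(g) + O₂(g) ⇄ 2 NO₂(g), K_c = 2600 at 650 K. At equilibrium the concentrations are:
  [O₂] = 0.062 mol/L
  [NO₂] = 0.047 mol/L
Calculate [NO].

At equilibrium, K_c = [NO₂]² / ([NO]²·[O₂]) = 2600.
(0.047)² / (([NO])²·(0.062)) = 2600
[NO]² = 1.37×10⁻⁵ ⇒ [NO] = 0.0037 mol/L

[NO] = 0.0037 mol/L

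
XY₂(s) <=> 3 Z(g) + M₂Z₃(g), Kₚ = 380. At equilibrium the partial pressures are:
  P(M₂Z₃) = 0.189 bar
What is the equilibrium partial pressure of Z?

P(Z) = 12.6 bar

(XY₂ is a pure solid — omitted from Kₚ.)
At equilibrium, Kₚ = P(Z)³·P(M₂Z₃) = 380.
(P(Z))³·(0.189) = 380
P(Z)³ = 2010 ⇒ P(Z) = 12.6 bar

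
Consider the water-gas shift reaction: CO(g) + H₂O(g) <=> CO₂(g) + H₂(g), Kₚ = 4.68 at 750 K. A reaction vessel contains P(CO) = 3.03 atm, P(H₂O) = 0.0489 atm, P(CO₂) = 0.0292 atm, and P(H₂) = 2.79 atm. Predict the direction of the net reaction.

toward products

Qₚ = P(CO₂)·P(H₂) / (P(CO)·P(H₂O)) = (0.0292)·(2.79) / ((3.03)·(0.0489)) = 0.550
Qₚ = 0.550 < Kₚ = 4.68, so the forward reaction proceeds.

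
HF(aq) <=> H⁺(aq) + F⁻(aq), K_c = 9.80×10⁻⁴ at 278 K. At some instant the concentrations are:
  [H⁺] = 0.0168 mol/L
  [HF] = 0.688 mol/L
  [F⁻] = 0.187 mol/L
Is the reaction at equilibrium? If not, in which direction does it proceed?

Q_c = [H⁺]·[F⁻] / [HF] = (0.0168)·(0.187) / (0.688) = 0.00457
Q_c = 0.00457 > K_c = 9.80×10⁻⁴, so the reverse reaction proceeds.

in the reverse direction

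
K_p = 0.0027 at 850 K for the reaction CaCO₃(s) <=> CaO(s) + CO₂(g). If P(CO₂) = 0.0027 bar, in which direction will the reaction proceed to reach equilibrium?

(CaCO₃, CaO are pure solids — omitted from Q_p.)
Q_p = P(CO₂) = 0.0027
Q_p = 0.0027 = K_p, so the system is already at equilibrium.

no net change (already at equilibrium)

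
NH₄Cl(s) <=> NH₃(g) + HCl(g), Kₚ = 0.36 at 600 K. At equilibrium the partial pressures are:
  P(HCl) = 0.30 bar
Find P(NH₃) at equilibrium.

(NH₄Cl is a pure solid — omitted from Kₚ.)
At equilibrium, Kₚ = P(NH₃)·P(HCl) = 0.36.
(P(NH₃))·(0.30) = 0.36
P(NH₃) = 1.20 = 1.2 bar

P(NH₃) = 1.2 bar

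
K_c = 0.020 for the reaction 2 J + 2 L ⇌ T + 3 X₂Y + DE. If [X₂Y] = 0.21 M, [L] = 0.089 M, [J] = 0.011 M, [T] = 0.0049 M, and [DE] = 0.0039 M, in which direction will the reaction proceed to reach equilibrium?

toward reactants

Q_c = [T]·[X₂Y]³·[DE] / ([J]²·[L]²) = (0.0049)·(0.21)³·(0.0039) / ((0.011)²·(0.089)²) = 0.18
Q_c = 0.18 > K_c = 0.020, so the reverse reaction proceeds.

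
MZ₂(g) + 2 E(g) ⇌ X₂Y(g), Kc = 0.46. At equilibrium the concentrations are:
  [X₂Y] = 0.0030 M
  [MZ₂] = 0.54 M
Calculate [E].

At equilibrium, Kc = [X₂Y] / ([MZ₂]·[E]²) = 0.46.
(0.0030) / ((0.54)·([E])²) = 0.46
[E]² = 0.0121 ⇒ [E] = 0.11 M

[E] = 0.11 M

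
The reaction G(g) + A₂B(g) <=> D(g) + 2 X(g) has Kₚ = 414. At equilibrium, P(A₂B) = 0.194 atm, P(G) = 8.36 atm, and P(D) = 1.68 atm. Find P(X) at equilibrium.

At equilibrium, Kₚ = P(D)·P(X)² / (P(G)·P(A₂B)) = 414.
(1.68)·(P(X))² / ((8.36)·(0.194)) = 414
P(X)² = 400 ⇒ P(X) = 20.0 atm

P(X) = 20.0 atm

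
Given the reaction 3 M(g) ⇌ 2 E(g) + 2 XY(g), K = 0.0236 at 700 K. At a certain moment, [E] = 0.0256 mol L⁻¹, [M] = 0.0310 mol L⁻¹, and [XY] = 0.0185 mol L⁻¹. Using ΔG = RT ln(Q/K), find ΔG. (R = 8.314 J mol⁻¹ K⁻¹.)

Q = [E]²·[XY]² / [M]³ = (0.0256)²·(0.0185)² / (0.0310)³ = 0.00753
ΔG = RT ln(Q/K) = (8.314 J mol⁻¹ K⁻¹)(700 K) × ln(0.00753/0.0236)
   = (5.820 kJ/mol)(-1.142) = -6.65 kJ/mol
ΔG < 0, so the forward reaction is spontaneous (proceeds forward).

ΔG = -6.65 kJ/mol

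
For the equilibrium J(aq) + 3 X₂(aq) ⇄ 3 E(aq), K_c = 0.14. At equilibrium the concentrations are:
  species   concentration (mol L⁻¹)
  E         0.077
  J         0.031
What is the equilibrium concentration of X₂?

At equilibrium, K_c = [E]³ / ([J]·[X₂]³) = 0.14.
(0.077)³ / ((0.031)·([X₂])³) = 0.14
[X₂]³ = 0.105 ⇒ [X₂] = 0.47 mol L⁻¹

[X₂] = 0.47 mol L⁻¹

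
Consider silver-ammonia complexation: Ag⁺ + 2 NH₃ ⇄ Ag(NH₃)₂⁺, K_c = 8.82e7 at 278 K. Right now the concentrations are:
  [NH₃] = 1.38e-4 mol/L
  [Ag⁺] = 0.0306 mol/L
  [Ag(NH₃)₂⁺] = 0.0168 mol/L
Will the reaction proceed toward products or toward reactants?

Q_c = [Ag(NH₃)₂⁺] / ([Ag⁺]·[NH₃]²) = (0.0168) / ((0.0306)·(1.38e-4)²) = 2.88e7
Q_c = 2.88e7 < K_c = 8.82e7, so the forward reaction proceeds.

in the forward direction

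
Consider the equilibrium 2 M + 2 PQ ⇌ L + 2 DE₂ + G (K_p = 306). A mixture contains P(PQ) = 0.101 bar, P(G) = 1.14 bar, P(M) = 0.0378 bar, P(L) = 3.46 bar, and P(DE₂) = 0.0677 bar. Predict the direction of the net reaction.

in the reverse direction

Q_p = P(L)·P(DE₂)²·P(G) / (P(M)²·P(PQ)²) = (3.46)·(0.0677)²·(1.14) / ((0.0378)²·(0.101)²) = 1240
Q_p = 1240 > K_p = 306, so the reverse reaction proceeds.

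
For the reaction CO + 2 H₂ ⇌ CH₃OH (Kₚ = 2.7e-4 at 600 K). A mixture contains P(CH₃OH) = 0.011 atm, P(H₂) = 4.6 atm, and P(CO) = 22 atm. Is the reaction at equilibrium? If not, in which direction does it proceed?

Qₚ = P(CH₃OH) / (P(CO)·P(H₂)²) = (0.011) / ((22)·(4.6)²) = 2.4e-5
Qₚ = 2.4e-5 < Kₚ = 2.7e-4, so the forward reaction proceeds.

toward products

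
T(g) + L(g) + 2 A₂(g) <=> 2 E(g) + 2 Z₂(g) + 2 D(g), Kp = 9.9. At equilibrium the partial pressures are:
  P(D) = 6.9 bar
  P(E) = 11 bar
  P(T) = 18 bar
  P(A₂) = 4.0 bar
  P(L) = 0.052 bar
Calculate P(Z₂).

At equilibrium, Kp = P(E)²·P(Z₂)²·P(D)² / (P(T)·P(L)·P(A₂)²) = 9.9.
(11)²·(P(Z₂))²·(6.9)² / ((18)·(0.052)·(4.0)²) = 9.9
P(Z₂)² = 0.0257 ⇒ P(Z₂) = 0.16 bar

P(Z₂) = 0.16 bar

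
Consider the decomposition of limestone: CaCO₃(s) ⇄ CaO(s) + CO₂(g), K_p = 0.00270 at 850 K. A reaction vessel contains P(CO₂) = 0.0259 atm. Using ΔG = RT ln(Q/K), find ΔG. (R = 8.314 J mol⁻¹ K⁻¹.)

(CaCO₃, CaO are pure solids — omitted from Q_p.)
Q_p = P(CO₂) = 0.0259
ΔG = RT ln(Q_p/K_p) = (8.314 J mol⁻¹ K⁻¹)(850 K) × ln(0.0259/0.00270)
   = (7.067 kJ/mol)(2.261) = 16.0 kJ/mol
ΔG > 0, so the forward reaction is non-spontaneous (proceeds in reverse).

ΔG = 16.0 kJ/mol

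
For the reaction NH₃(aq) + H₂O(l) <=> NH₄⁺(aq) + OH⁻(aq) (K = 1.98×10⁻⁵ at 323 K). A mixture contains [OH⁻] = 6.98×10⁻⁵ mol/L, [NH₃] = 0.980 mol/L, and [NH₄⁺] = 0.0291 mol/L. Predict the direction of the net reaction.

in the forward direction

(H₂O is a pure liquid — omitted from Q.)
Q = [NH₄⁺]·[OH⁻] / [NH₃] = (0.0291)·(6.98×10⁻⁵) / (0.980) = 2.07×10⁻⁶
Q = 2.07×10⁻⁶ < K = 1.98×10⁻⁵, so the forward reaction proceeds.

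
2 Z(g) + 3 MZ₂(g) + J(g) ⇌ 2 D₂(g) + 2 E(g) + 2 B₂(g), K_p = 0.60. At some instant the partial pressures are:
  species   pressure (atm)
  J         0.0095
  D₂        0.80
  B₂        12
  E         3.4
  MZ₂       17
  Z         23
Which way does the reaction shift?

Q_p = P(D₂)²·P(E)²·P(B₂)² / (P(Z)²·P(MZ₂)³·P(J)) = (0.80)²·(3.4)²·(12)² / ((23)²·(17)³·(0.0095)) = 0.043
Q_p = 0.043 < K_p = 0.60, so the forward reaction proceeds.

forward (toward products)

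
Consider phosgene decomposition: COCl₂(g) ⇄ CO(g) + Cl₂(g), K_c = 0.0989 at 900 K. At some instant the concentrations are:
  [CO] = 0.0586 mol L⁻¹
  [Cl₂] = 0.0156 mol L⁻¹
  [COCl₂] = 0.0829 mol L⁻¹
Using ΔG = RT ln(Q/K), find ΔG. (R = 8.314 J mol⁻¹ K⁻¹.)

Q_c = [CO]·[Cl₂] / [COCl₂] = (0.0586)·(0.0156) / (0.0829) = 0.0110
ΔG = RT ln(Q_c/K_c) = (8.314 J mol⁻¹ K⁻¹)(900 K) × ln(0.0110/0.0989)
   = (7.483 kJ/mol)(-2.196) = -16.4 kJ/mol
ΔG < 0, so the forward reaction is spontaneous (proceeds forward).

ΔG = -16.4 kJ/mol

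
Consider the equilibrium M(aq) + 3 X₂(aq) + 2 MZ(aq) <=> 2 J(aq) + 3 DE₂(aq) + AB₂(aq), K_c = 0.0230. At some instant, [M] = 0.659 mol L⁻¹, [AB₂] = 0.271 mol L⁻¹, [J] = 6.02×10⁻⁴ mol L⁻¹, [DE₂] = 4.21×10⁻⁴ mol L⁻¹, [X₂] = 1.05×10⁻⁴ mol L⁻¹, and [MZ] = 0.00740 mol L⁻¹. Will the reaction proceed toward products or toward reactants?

to the left

Q_c = [J]²·[DE₂]³·[AB₂] / ([M]·[X₂]³·[MZ]²) = (6.02×10⁻⁴)²·(4.21×10⁻⁴)³·(0.271) / ((0.659)·(1.05×10⁻⁴)³·(0.00740)²) = 0.175
Q_c = 0.175 > K_c = 0.0230, so the reverse reaction proceeds.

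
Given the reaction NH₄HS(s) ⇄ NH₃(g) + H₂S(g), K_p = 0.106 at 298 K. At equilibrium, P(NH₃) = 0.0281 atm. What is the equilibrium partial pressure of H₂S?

P(H₂S) = 3.77 atm

(NH₄HS is a pure solid — omitted from K_p.)
At equilibrium, K_p = P(NH₃)·P(H₂S) = 0.106.
(0.0281)·(P(H₂S)) = 0.106
P(H₂S) = 3.77 atm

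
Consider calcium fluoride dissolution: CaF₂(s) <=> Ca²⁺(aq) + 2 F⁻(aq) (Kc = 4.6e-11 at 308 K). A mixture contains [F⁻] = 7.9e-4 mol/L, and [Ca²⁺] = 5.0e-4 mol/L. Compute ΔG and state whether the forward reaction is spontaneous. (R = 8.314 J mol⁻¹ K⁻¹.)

(CaF₂ is a pure solid — omitted from Qc.)
Qc = [Ca²⁺]·[F⁻]² = (5.0e-4)·(7.9e-4)² = 3.12e-10
ΔG = RT ln(Qc/Kc) = (8.314 J mol⁻¹ K⁻¹)(308 K) × ln(3.12e-10/4.6e-11)
   = (2.561 kJ/mol)(1.914) = 4.90 kJ/mol
ΔG > 0, so the forward reaction is non-spontaneous (proceeds in reverse).

ΔG = 4.90 kJ/mol; the forward reaction is non-spontaneous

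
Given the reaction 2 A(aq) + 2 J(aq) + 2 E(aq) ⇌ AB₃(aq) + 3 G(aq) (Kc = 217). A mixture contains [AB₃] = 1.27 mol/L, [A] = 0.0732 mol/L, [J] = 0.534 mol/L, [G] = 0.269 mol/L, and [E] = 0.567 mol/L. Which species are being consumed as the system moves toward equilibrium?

A, J, E (reactants)

Qc = [AB₃]·[G]³ / ([A]²·[J]²·[E]²) = (1.27)·(0.269)³ / ((0.0732)²·(0.534)²·(0.567)²) = 50.3
Qc = 50.3 < Kc = 217: net forward reaction.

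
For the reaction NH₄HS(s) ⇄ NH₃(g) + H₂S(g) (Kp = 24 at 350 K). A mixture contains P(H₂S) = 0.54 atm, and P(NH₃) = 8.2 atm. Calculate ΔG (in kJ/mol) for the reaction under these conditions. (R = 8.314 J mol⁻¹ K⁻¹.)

ΔG = -4.92 kJ/mol

(NH₄HS is a pure solid — omitted from Qp.)
Qp = P(NH₃)·P(H₂S) = (8.2)·(0.54) = 4.43
ΔG = RT ln(Qp/Kp) = (8.314 J mol⁻¹ K⁻¹)(350 K) × ln(4.43/24)
   = (2.910 kJ/mol)(-1.690) = -4.92 kJ/mol
ΔG < 0, so the forward reaction is spontaneous (proceeds forward).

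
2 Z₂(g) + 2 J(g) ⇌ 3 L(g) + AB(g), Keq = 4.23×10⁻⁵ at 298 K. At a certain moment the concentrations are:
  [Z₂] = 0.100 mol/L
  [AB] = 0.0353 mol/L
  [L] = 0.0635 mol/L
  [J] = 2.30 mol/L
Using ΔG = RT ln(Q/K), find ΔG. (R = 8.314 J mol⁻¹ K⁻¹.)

Q = [L]³·[AB] / ([Z₂]²·[J]²) = (0.0635)³·(0.0353) / ((0.100)²·(2.30)²) = 1.71×10⁻⁴
ΔG = RT ln(Q/Keq) = (8.314 J mol⁻¹ K⁻¹)(298 K) × ln(1.71×10⁻⁴/4.23×10⁻⁵)
   = (2.478 kJ/mol)(1.397) = 3.46 kJ/mol
ΔG > 0, so the forward reaction is non-spontaneous (proceeds in reverse).

ΔG = 3.46 kJ/mol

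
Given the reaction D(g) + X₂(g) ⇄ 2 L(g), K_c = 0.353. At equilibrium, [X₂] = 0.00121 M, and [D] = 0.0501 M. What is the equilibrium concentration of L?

At equilibrium, K_c = [L]² / ([D]·[X₂]) = 0.353.
([L])² / ((0.0501)·(0.00121)) = 0.353
[L]² = 2.14×10⁻⁵ ⇒ [L] = 0.00463 M

[L] = 0.00463 M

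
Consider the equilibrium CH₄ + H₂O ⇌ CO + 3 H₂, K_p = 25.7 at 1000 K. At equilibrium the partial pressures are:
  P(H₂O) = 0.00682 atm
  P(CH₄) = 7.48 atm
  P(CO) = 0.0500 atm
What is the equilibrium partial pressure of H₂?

P(H₂) = 2.97 atm

At equilibrium, K_p = P(CO)·P(H₂)³ / (P(CH₄)·P(H₂O)) = 25.7.
(0.0500)·(P(H₂))³ / ((7.48)·(0.00682)) = 25.7
P(H₂)³ = 26.2 ⇒ P(H₂) = 2.97 atm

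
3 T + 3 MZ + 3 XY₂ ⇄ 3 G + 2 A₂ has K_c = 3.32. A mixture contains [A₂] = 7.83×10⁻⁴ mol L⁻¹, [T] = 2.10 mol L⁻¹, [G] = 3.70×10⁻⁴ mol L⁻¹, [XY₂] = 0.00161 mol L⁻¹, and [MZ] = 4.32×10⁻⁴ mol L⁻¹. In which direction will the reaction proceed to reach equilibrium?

Q_c = [G]³·[A₂]² / ([T]³·[MZ]³·[XY₂]³) = (3.70×10⁻⁴)³·(7.83×10⁻⁴)² / ((2.10)³·(4.32×10⁻⁴)³·(0.00161)³) = 9.97
Q_c = 9.97 > K_c = 3.32, so the reverse reaction proceeds.

reverse (toward reactants)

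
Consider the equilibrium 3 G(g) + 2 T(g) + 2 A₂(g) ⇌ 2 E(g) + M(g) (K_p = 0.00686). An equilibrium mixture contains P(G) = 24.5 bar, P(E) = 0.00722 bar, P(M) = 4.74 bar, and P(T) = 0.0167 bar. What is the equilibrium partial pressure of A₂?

P(A₂) = 0.0937 bar

At equilibrium, K_p = P(E)²·P(M) / (P(G)³·P(T)²·P(A₂)²) = 0.00686.
(0.00722)²·(4.74) / ((24.5)³·(0.0167)²·(P(A₂))²) = 0.00686
P(A₂)² = 0.00878 ⇒ P(A₂) = 0.0937 bar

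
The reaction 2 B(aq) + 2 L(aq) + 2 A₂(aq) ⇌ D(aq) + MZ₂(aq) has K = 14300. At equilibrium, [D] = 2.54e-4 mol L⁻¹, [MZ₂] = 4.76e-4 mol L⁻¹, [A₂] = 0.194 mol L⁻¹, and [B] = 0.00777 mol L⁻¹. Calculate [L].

[L] = 0.00193 mol L⁻¹

At equilibrium, K = [D]·[MZ₂] / ([B]²·[L]²·[A₂]²) = 14300.
(2.54e-4)·(4.76e-4) / ((0.00777)²·([L])²·(0.194)²) = 14300
[L]² = 3.72e-6 ⇒ [L] = 0.00193 mol L⁻¹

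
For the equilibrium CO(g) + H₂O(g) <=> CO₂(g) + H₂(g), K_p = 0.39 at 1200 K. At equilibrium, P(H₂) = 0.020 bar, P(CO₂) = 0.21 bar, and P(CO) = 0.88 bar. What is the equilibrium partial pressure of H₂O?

At equilibrium, K_p = P(CO₂)·P(H₂) / (P(CO)·P(H₂O)) = 0.39.
(0.21)·(0.020) / ((0.88)·(P(H₂O))) = 0.39
P(H₂O) = 0.0122 = 0.012 bar

P(H₂O) = 0.012 bar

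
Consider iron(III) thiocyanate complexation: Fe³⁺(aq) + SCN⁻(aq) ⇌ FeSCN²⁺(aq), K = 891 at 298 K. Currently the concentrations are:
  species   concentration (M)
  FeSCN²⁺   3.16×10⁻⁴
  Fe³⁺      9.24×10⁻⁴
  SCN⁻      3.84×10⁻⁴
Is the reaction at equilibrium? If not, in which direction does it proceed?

Q = [FeSCN²⁺] / ([Fe³⁺]·[SCN⁻]) = (3.16×10⁻⁴) / ((9.24×10⁻⁴)·(3.84×10⁻⁴)) = 891
Q = 891 = K, so the system is already at equilibrium.

neither direction; the system is at equilibrium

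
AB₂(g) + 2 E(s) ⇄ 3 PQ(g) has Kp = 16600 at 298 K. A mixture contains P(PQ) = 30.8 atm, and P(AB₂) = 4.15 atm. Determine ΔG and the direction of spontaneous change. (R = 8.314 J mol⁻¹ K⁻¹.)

(E is a pure solid — omitted from Qp.)
Qp = P(PQ)³ / P(AB₂) = (30.8)³ / (4.15) = 7040
ΔG = RT ln(Qp/Kp) = (8.314 J mol⁻¹ K⁻¹)(298 K) × ln(7040/16600)
   = (2.478 kJ/mol)(-0.8578) = -2.13 kJ/mol
ΔG < 0, so the forward reaction is spontaneous (proceeds forward).

ΔG = -2.13 kJ/mol; the forward reaction is spontaneous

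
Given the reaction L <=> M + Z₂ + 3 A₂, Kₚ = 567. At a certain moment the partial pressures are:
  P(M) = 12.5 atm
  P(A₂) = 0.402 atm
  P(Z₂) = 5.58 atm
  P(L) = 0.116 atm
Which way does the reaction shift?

in the forward direction

Qₚ = P(M)·P(Z₂)·P(A₂)³ / P(L) = (12.5)·(5.58)·(0.402)³ / (0.116) = 39.1
Qₚ = 39.1 < Kₚ = 567, so the forward reaction proceeds.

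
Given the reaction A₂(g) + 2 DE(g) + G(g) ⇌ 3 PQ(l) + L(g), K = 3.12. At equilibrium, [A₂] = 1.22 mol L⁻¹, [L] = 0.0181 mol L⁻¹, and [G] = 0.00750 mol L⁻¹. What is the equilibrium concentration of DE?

[DE] = 0.796 mol L⁻¹

(PQ is a pure liquid — omitted from K.)
At equilibrium, K = [L] / ([A₂]·[DE]²·[G]) = 3.12.
(0.0181) / ((1.22)·([DE])²·(0.00750)) = 3.12
[DE]² = 0.634 ⇒ [DE] = 0.796 mol L⁻¹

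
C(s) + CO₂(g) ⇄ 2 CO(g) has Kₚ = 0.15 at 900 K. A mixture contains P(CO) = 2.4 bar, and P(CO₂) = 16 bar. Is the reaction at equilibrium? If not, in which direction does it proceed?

(C is a pure solid — omitted from Qₚ.)
Qₚ = P(CO)² / P(CO₂) = (2.4)² / (16) = 0.36
Qₚ = 0.36 > Kₚ = 0.15, so the reverse reaction proceeds.

reverse (toward reactants)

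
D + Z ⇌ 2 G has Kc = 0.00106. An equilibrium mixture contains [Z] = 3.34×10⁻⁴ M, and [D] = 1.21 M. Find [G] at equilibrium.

[G] = 6.55×10⁻⁴ M

At equilibrium, Kc = [G]² / ([D]·[Z]) = 0.00106.
([G])² / ((1.21)·(3.34×10⁻⁴)) = 0.00106
[G]² = 4.28×10⁻⁷ ⇒ [G] = 6.55×10⁻⁴ M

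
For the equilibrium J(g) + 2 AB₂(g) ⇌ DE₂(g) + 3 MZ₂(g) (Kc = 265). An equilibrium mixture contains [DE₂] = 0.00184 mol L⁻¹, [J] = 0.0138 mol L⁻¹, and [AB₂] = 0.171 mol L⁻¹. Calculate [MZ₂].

At equilibrium, Kc = [DE₂]·[MZ₂]³ / ([J]·[AB₂]²) = 265.
(0.00184)·([MZ₂])³ / ((0.0138)·(0.171)²) = 265
[MZ₂]³ = 58.1 ⇒ [MZ₂] = 3.87 mol L⁻¹

[MZ₂] = 3.87 mol L⁻¹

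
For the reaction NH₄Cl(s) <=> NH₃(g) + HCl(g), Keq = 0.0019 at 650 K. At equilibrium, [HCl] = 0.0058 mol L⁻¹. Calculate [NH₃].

(NH₄Cl is a pure solid — omitted from Keq.)
At equilibrium, Keq = [NH₃]·[HCl] = 0.0019.
([NH₃])·(0.0058) = 0.0019
[NH₃] = 0.328 = 0.33 mol L⁻¹

[NH₃] = 0.33 mol L⁻¹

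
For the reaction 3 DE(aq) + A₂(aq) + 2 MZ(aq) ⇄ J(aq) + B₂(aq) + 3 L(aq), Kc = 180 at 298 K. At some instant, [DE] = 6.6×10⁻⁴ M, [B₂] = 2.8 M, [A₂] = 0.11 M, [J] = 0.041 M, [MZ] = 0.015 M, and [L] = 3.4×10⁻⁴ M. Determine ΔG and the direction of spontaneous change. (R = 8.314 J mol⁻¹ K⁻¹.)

Qc = [J]·[B₂]·[L]³ / ([DE]³·[A₂]·[MZ]²) = (0.041)·(2.8)·(3.4×10⁻⁴)³ / ((6.6×10⁻⁴)³·(0.11)·(0.015)²) = 634
ΔG = RT ln(Qc/Kc) = (8.314 J mol⁻¹ K⁻¹)(298 K) × ln(634/180)
   = (2.478 kJ/mol)(1.259) = 3.12 kJ/mol
ΔG > 0, so the forward reaction is non-spontaneous (proceeds in reverse).

ΔG = 3.12 kJ/mol; the forward reaction is non-spontaneous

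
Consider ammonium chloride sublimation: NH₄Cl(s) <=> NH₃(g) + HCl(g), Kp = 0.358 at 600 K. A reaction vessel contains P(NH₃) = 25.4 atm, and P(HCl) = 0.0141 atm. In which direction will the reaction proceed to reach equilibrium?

(NH₄Cl is a pure solid — omitted from Qp.)
Qp = P(NH₃)·P(HCl) = (25.4)·(0.0141) = 0.358
Qp = 0.358 = Kp, so the system is already at equilibrium.

no net change (already at equilibrium)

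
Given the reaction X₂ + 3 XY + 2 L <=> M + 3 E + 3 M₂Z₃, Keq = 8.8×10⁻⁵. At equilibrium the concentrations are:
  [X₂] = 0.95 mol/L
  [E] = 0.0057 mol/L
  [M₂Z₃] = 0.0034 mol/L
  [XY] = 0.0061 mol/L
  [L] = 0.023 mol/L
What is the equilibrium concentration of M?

At equilibrium, Keq = [M]·[E]³·[M₂Z₃]³ / ([X₂]·[XY]³·[L]²) = 8.8×10⁻⁵.
([M])·(0.0057)³·(0.0034)³ / ((0.95)·(0.0061)³·(0.023)²) = 8.8×10⁻⁵
[M] = 1.38 = 1.4 mol/L

[M] = 1.4 mol/L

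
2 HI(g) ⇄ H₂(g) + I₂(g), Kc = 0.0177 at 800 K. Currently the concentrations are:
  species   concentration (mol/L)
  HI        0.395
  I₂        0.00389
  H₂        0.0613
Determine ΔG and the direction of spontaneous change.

Qc = [H₂]·[I₂] / [HI]² = (0.0613)·(0.00389) / (0.395)² = 0.00153
ΔG = RT ln(Qc/Kc) = (8.314 J mol⁻¹ K⁻¹)(800 K) × ln(0.00153/0.0177)
   = (6.651 kJ/mol)(-2.448) = -16.3 kJ/mol
ΔG < 0, so the forward reaction is spontaneous (proceeds forward).

ΔG = -16.3 kJ/mol; the forward reaction is spontaneous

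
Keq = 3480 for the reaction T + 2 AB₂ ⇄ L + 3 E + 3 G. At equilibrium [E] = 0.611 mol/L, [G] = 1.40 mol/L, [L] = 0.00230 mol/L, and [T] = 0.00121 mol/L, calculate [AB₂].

At equilibrium, Keq = [L]·[E]³·[G]³ / ([T]·[AB₂]²) = 3480.
(0.00230)·(0.611)³·(1.40)³ / ((0.00121)·([AB₂])²) = 3480
[AB₂]² = 3.42×10⁻⁴ ⇒ [AB₂] = 0.0185 mol/L

[AB₂] = 0.0185 mol/L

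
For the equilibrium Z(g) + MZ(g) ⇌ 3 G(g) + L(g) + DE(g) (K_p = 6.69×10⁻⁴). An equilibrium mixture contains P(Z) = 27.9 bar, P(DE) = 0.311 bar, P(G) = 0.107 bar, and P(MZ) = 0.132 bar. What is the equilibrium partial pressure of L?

At equilibrium, K_p = P(G)³·P(L)·P(DE) / (P(Z)·P(MZ)) = 6.69×10⁻⁴.
(0.107)³·(P(L))·(0.311) / ((27.9)·(0.132)) = 6.69×10⁻⁴
P(L) = 6.47 bar

P(L) = 6.47 bar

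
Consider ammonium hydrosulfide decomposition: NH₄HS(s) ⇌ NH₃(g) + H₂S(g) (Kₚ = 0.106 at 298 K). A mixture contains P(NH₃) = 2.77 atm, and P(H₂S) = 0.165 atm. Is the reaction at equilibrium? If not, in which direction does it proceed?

toward reactants

(NH₄HS is a pure solid — omitted from Qₚ.)
Qₚ = P(NH₃)·P(H₂S) = (2.77)·(0.165) = 0.457
Qₚ = 0.457 > Kₚ = 0.106, so the reverse reaction proceeds.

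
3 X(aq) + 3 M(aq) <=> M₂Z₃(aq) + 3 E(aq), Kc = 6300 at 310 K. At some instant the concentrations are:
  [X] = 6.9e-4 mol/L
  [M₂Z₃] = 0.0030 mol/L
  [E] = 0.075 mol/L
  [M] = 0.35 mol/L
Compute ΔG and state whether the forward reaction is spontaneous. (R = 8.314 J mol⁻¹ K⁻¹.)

ΔG = 6.85 kJ/mol; the forward reaction is non-spontaneous

Qc = [M₂Z₃]·[E]³ / ([X]³·[M]³) = (0.0030)·(0.075)³ / ((6.9e-4)³·(0.35)³) = 89900
ΔG = RT ln(Qc/Kc) = (8.314 J mol⁻¹ K⁻¹)(310 K) × ln(89900/6300)
   = (2.577 kJ/mol)(2.658) = 6.85 kJ/mol
ΔG > 0, so the forward reaction is non-spontaneous (proceeds in reverse).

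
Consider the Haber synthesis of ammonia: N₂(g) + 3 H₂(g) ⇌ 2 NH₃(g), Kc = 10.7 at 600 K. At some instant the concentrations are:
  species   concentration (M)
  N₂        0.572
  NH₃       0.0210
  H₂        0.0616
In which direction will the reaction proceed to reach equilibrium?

Qc = [NH₃]² / ([N₂]·[H₂]³) = (0.0210)² / ((0.572)·(0.0616)³) = 3.30
Qc = 3.30 < Kc = 10.7, so the forward reaction proceeds.

to the right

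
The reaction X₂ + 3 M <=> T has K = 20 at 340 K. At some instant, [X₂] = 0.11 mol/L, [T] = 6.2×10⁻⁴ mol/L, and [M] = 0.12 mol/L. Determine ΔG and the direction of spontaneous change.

Q = [T] / ([X₂]·[M]³) = (6.2×10⁻⁴) / ((0.11)·(0.12)³) = 3.26
ΔG = RT ln(Q/K) = (8.314 J mol⁻¹ K⁻¹)(340 K) × ln(3.26/20)
   = (2.827 kJ/mol)(-1.814) = -5.13 kJ/mol
ΔG < 0, so the forward reaction is spontaneous (proceeds forward).

ΔG = -5.13 kJ/mol; the forward reaction is spontaneous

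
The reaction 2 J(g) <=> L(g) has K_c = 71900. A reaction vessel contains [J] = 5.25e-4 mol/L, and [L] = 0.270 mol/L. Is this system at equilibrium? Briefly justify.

no; Q > K, reaction proceeds in reverse

Q_c = [L] / [J]² = (0.270) / (5.25e-4)² = 9.80e5
Q_c = 9.80e5 > K_c = 71900: net reverse reaction.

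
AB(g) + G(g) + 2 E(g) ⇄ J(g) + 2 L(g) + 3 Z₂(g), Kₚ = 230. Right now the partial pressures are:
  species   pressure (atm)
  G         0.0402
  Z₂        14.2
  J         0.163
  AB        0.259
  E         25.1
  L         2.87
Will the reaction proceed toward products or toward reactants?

Qₚ = P(J)·P(L)²·P(Z₂)³ / (P(AB)·P(G)·P(E)²) = (0.163)·(2.87)²·(14.2)³ / ((0.259)·(0.0402)·(25.1)²) = 586
Qₚ = 586 > Kₚ = 230, so the reverse reaction proceeds.

toward reactants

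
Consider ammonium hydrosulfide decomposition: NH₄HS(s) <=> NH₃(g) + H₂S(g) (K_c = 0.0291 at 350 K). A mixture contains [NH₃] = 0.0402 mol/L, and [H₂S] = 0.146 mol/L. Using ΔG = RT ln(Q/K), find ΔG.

ΔG = -4.66 kJ/mol

(NH₄HS is a pure solid — omitted from Q_c.)
Q_c = [NH₃]·[H₂S] = (0.0402)·(0.146) = 0.00587
ΔG = RT ln(Q_c/K_c) = (8.314 J mol⁻¹ K⁻¹)(350 K) × ln(0.00587/0.0291)
   = (2.910 kJ/mol)(-1.601) = -4.66 kJ/mol
ΔG < 0, so the forward reaction is spontaneous (proceeds forward).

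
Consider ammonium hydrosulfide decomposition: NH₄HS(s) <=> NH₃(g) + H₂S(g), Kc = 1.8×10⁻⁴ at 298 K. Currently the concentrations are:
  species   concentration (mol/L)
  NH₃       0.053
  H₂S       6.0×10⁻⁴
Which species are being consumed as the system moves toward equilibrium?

(NH₄HS is a pure solid — omitted from Qc.)
Qc = [NH₃]·[H₂S] = (0.053)·(6.0×10⁻⁴) = 3.2×10⁻⁵
Qc = 3.2×10⁻⁵ < Kc = 1.8×10⁻⁴: net forward reaction.

NH₄HS (reactants)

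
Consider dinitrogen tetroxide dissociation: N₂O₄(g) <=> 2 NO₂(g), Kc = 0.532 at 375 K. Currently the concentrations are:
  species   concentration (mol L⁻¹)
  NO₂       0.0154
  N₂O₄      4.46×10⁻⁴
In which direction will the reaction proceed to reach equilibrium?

Qc = [NO₂]² / [N₂O₄] = (0.0154)² / (4.46×10⁻⁴) = 0.532
Qc = 0.532 = Kc, so the system is already at equilibrium.

at equilibrium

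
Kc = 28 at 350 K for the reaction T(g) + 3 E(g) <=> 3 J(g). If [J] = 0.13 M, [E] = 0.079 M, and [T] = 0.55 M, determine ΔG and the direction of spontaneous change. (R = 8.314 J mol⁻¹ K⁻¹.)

ΔG = -3.61 kJ/mol; the forward reaction is spontaneous

Qc = [J]³ / ([T]·[E]³) = (0.13)³ / ((0.55)·(0.079)³) = 8.10
ΔG = RT ln(Qc/Kc) = (8.314 J mol⁻¹ K⁻¹)(350 K) × ln(8.10/28)
   = (2.910 kJ/mol)(-1.240) = -3.61 kJ/mol
ΔG < 0, so the forward reaction is spontaneous (proceeds forward).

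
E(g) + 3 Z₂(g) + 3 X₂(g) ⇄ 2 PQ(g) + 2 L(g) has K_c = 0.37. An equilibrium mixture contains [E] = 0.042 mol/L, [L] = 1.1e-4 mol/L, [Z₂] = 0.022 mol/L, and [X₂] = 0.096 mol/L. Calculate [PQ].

At equilibrium, K_c = [PQ]²·[L]² / ([E]·[Z₂]³·[X₂]³) = 0.37.
([PQ])²·(1.1e-4)² / ((0.042)·(0.022)³·(0.096)³) = 0.37
[PQ]² = 0.0121 ⇒ [PQ] = 0.11 mol/L

[PQ] = 0.11 mol/L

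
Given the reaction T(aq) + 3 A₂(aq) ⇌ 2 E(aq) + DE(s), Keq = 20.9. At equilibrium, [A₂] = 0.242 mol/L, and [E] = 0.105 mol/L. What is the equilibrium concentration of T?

(DE is a pure solid — omitted from Keq.)
At equilibrium, Keq = [E]² / ([T]·[A₂]³) = 20.9.
(0.105)² / (([T])·(0.242)³) = 20.9
[T] = 0.0372 mol/L

[T] = 0.0372 mol/L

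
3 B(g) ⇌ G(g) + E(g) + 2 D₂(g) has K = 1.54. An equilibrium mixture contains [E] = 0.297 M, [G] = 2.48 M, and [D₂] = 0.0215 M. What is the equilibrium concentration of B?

[B] = 0.0605 M

At equilibrium, K = [G]·[E]·[D₂]² / [B]³ = 1.54.
(2.48)·(0.297)·(0.0215)² / ([B])³ = 1.54
[B]³ = 2.21×10⁻⁴ ⇒ [B] = 0.0605 M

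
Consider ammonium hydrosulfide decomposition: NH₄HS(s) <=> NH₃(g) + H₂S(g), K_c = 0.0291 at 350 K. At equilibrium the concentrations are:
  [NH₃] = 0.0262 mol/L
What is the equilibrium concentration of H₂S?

[H₂S] = 1.11 mol/L

(NH₄HS is a pure solid — omitted from K_c.)
At equilibrium, K_c = [NH₃]·[H₂S] = 0.0291.
(0.0262)·([H₂S]) = 0.0291
[H₂S] = 1.11 mol/L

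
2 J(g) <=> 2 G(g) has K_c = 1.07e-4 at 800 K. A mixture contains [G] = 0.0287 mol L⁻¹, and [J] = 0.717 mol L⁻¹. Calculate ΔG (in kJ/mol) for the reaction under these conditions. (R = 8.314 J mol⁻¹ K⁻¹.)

ΔG = 18.0 kJ/mol

Q_c = [G]² / [J]² = (0.0287)² / (0.717)² = 0.00160
ΔG = RT ln(Q_c/K_c) = (8.314 J mol⁻¹ K⁻¹)(800 K) × ln(0.00160/1.07e-4)
   = (6.651 kJ/mol)(2.705) = 18.0 kJ/mol
ΔG > 0, so the forward reaction is non-spontaneous (proceeds in reverse).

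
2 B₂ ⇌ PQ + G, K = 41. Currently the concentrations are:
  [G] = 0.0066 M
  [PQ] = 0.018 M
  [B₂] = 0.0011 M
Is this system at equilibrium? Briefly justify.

Q = [PQ]·[G] / [B₂]² = (0.018)·(0.0066) / (0.0011)² = 98
Q = 98 > K = 41: net reverse reaction.

no; Q > K, reaction proceeds in reverse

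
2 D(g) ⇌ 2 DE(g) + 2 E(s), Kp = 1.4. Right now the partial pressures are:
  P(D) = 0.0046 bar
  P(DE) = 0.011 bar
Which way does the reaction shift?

in the reverse direction

(E is a pure solid — omitted from Qp.)
Qp = P(DE)² / P(D)² = (0.011)² / (0.0046)² = 5.7
Qp = 5.7 > Kp = 1.4, so the reverse reaction proceeds.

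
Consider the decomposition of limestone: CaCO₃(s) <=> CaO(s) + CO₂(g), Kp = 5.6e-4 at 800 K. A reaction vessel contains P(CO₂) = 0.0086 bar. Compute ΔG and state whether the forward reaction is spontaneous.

ΔG = 18.2 kJ/mol; the forward reaction is non-spontaneous

(CaCO₃, CaO are pure solids — omitted from Qp.)
Qp = P(CO₂) = 0.00860
ΔG = RT ln(Qp/Kp) = (8.314 J mol⁻¹ K⁻¹)(800 K) × ln(0.00860/5.6e-4)
   = (6.651 kJ/mol)(2.732) = 18.2 kJ/mol
ΔG > 0, so the forward reaction is non-spontaneous (proceeds in reverse).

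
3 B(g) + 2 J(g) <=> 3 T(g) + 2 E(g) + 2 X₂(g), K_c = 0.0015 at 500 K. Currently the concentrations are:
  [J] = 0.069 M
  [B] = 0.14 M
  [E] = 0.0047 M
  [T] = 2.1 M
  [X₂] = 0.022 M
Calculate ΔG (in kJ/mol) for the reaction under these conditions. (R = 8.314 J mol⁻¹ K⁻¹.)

ΔG = 6.73 kJ/mol

Q_c = [T]³·[E]²·[X₂]² / ([B]³·[J]²) = (2.1)³·(0.0047)²·(0.022)² / ((0.14)³·(0.069)²) = 0.00758
ΔG = RT ln(Q_c/K_c) = (8.314 J mol⁻¹ K⁻¹)(500 K) × ln(0.00758/0.0015)
   = (4.157 kJ/mol)(1.620) = 6.73 kJ/mol
ΔG > 0, so the forward reaction is non-spontaneous (proceeds in reverse).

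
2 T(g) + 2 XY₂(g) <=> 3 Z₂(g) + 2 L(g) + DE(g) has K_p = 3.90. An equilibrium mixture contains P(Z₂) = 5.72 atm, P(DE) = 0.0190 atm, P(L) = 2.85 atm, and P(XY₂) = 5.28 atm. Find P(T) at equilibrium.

P(T) = 0.515 atm

At equilibrium, K_p = P(Z₂)³·P(L)²·P(DE) / (P(T)²·P(XY₂)²) = 3.90.
(5.72)³·(2.85)²·(0.0190) / ((P(T))²·(5.28)²) = 3.90
P(T)² = 0.266 ⇒ P(T) = 0.515 atm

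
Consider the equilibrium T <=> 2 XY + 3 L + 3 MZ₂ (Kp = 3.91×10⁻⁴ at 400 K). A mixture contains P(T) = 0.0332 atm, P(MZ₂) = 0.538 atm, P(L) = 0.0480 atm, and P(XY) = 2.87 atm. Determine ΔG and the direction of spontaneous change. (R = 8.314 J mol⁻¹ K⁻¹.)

ΔG = 7.95 kJ/mol; the forward reaction is non-spontaneous

Qp = P(XY)²·P(L)³·P(MZ₂)³ / P(T) = (2.87)²·(0.0480)³·(0.538)³ / (0.0332) = 0.00427
ΔG = RT ln(Qp/Kp) = (8.314 J mol⁻¹ K⁻¹)(400 K) × ln(0.00427/3.91×10⁻⁴)
   = (3.326 kJ/mol)(2.391) = 7.95 kJ/mol
ΔG > 0, so the forward reaction is non-spontaneous (proceeds in reverse).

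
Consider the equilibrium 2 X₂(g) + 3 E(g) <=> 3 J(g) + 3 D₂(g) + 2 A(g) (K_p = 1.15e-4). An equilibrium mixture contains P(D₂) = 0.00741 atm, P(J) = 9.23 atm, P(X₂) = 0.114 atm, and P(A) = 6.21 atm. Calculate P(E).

P(E) = 20.2 atm

At equilibrium, K_p = P(J)³·P(D₂)³·P(A)² / (P(X₂)²·P(E)³) = 1.15e-4.
(9.23)³·(0.00741)³·(6.21)² / ((0.114)²·(P(E))³) = 1.15e-4
P(E)³ = 8260 ⇒ P(E) = 20.2 atm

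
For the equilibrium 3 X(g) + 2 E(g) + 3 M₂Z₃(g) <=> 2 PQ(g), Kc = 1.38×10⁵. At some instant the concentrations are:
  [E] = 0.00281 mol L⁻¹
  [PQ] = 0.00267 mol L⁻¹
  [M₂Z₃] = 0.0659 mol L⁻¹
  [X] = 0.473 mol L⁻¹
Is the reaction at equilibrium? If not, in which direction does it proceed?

toward products

Qc = [PQ]² / ([X]³·[E]²·[M₂Z₃]³) = (0.00267)² / ((0.473)³·(0.00281)²·(0.0659)³) = 29800
Qc = 29800 < Kc = 1.38×10⁵, so the forward reaction proceeds.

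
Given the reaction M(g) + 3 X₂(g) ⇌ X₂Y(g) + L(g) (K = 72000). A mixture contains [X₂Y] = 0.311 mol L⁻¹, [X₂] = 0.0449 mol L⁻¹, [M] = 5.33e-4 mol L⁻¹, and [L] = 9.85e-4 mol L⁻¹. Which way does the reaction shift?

forward (toward products)

Q = [X₂Y]·[L] / ([M]·[X₂]³) = (0.311)·(9.85e-4) / ((5.33e-4)·(0.0449)³) = 6350
Q = 6350 < K = 72000, so the forward reaction proceeds.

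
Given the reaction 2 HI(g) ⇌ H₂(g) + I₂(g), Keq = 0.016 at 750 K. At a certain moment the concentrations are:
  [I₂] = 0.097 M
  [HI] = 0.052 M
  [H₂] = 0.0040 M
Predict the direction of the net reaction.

Q = [H₂]·[I₂] / [HI]² = (0.0040)·(0.097) / (0.052)² = 0.14
Q = 0.14 > Keq = 0.016, so the reverse reaction proceeds.

in the reverse direction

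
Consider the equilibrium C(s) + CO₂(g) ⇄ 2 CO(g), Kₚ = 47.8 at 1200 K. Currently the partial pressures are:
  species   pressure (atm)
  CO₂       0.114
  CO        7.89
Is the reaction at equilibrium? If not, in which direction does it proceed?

toward reactants

(C is a pure solid — omitted from Qₚ.)
Qₚ = P(CO)² / P(CO₂) = (7.89)² / (0.114) = 546
Qₚ = 546 > Kₚ = 47.8, so the reverse reaction proceeds.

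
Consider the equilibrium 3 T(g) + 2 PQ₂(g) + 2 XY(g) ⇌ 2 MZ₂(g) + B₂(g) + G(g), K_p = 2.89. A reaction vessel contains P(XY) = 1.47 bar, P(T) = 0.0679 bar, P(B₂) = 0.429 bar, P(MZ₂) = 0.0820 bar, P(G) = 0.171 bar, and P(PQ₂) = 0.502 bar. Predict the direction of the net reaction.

neither direction; the system is at equilibrium

Q_p = P(MZ₂)²·P(B₂)·P(G) / (P(T)³·P(PQ₂)²·P(XY)²) = (0.0820)²·(0.429)·(0.171) / ((0.0679)³·(0.502)²·(1.47)²) = 2.89
Q_p = 2.89 = K_p, so the system is already at equilibrium.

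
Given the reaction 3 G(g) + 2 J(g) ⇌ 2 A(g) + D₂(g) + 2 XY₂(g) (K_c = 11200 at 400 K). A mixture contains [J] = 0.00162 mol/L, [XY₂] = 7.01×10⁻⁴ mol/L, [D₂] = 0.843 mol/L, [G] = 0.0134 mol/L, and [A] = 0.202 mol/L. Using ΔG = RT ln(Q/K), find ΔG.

ΔG = -4.76 kJ/mol

Q_c = [A]²·[D₂]·[XY₂]² / ([G]³·[J]²) = (0.202)²·(0.843)·(7.01×10⁻⁴)² / ((0.0134)³·(0.00162)²) = 2680
ΔG = RT ln(Q_c/K_c) = (8.314 J mol⁻¹ K⁻¹)(400 K) × ln(2680/11200)
   = (3.326 kJ/mol)(-1.430) = -4.76 kJ/mol
ΔG < 0, so the forward reaction is spontaneous (proceeds forward).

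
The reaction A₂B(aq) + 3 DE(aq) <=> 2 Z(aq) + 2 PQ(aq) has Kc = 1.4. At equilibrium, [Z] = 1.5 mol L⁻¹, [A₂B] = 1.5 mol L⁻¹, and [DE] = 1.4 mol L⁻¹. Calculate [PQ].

[PQ] = 1.6 mol L⁻¹

At equilibrium, Kc = [Z]²·[PQ]² / ([A₂B]·[DE]³) = 1.4.
(1.5)²·([PQ])² / ((1.5)·(1.4)³) = 1.4
[PQ]² = 2.56 ⇒ [PQ] = 1.6 mol L⁻¹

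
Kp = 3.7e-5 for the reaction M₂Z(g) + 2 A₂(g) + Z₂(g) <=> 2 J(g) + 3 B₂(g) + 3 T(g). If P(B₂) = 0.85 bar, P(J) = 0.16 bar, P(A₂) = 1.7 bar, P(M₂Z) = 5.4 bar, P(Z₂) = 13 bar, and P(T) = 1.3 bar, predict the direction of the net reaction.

to the left

Qp = P(J)²·P(B₂)³·P(T)³ / (P(M₂Z)·P(A₂)²·P(Z₂)) = (0.16)²·(0.85)³·(1.3)³ / ((5.4)·(1.7)²·(13)) = 1.7e-4
Qp = 1.7e-4 > Kp = 3.7e-5, so the reverse reaction proceeds.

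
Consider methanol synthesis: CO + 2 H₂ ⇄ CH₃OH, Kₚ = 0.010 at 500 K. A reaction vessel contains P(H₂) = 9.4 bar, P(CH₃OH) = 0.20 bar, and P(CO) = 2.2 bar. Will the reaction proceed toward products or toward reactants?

Qₚ = P(CH₃OH) / (P(CO)·P(H₂)²) = (0.20) / ((2.2)·(9.4)²) = 0.0010
Qₚ = 0.0010 < Kₚ = 0.010, so the forward reaction proceeds.

to the right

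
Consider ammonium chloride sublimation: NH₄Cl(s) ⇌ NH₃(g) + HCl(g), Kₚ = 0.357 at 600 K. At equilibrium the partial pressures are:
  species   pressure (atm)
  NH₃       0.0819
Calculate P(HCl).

(NH₄Cl is a pure solid — omitted from Kₚ.)
At equilibrium, Kₚ = P(NH₃)·P(HCl) = 0.357.
(0.0819)·(P(HCl)) = 0.357
P(HCl) = 4.36 atm

P(HCl) = 4.36 atm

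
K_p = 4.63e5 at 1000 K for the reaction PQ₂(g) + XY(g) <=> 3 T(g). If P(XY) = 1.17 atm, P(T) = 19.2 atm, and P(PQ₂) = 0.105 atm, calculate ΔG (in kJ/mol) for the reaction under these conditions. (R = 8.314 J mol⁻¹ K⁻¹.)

Q_p = P(T)³ / (P(PQ₂)·P(XY)) = (19.2)³ / ((0.105)·(1.17)) = 57600
ΔG = RT ln(Q_p/K_p) = (8.314 J mol⁻¹ K⁻¹)(1000 K) × ln(57600/4.63e5)
   = (8.314 kJ/mol)(-2.084) = -17.3 kJ/mol
ΔG < 0, so the forward reaction is spontaneous (proceeds forward).

ΔG = -17.3 kJ/mol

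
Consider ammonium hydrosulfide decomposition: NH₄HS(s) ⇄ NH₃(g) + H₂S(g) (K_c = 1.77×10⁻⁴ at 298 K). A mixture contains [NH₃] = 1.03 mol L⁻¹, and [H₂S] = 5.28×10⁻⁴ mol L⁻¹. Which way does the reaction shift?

toward reactants

(NH₄HS is a pure solid — omitted from Q_c.)
Q_c = [NH₃]·[H₂S] = (1.03)·(5.28×10⁻⁴) = 5.44×10⁻⁴
Q_c = 5.44×10⁻⁴ > K_c = 1.77×10⁻⁴, so the reverse reaction proceeds.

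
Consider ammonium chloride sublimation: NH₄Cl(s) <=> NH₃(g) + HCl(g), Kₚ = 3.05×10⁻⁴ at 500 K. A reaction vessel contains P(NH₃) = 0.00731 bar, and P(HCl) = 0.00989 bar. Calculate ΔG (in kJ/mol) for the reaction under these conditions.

ΔG = -5.98 kJ/mol

(NH₄Cl is a pure solid — omitted from Qₚ.)
Qₚ = P(NH₃)·P(HCl) = (0.00731)·(0.00989) = 7.23×10⁻⁵
ΔG = RT ln(Qₚ/Kₚ) = (8.314 J mol⁻¹ K⁻¹)(500 K) × ln(7.23×10⁻⁵/3.05×10⁻⁴)
   = (4.157 kJ/mol)(-1.439) = -5.98 kJ/mol
ΔG < 0, so the forward reaction is spontaneous (proceeds forward).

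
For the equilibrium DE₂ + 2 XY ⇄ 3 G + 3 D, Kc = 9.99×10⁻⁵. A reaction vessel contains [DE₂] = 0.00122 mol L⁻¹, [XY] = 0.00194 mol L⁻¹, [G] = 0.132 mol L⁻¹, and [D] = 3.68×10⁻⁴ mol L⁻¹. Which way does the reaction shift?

Qc = [G]³·[D]³ / ([DE₂]·[XY]²) = (0.132)³·(3.68×10⁻⁴)³ / ((0.00122)·(0.00194)²) = 2.50×10⁻⁵
Qc = 2.50×10⁻⁵ < Kc = 9.99×10⁻⁵, so the forward reaction proceeds.

in the forward direction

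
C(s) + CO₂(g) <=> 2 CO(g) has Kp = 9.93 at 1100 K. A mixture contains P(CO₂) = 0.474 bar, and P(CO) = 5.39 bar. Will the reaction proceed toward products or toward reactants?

(C is a pure solid — omitted from Qp.)
Qp = P(CO)² / P(CO₂) = (5.39)² / (0.474) = 61.3
Qp = 61.3 > Kp = 9.93, so the reverse reaction proceeds.

toward reactants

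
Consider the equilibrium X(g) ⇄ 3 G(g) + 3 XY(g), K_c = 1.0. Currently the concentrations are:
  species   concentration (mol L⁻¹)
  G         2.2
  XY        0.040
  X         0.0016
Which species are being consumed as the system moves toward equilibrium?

X (reactants)

Q_c = [G]³·[XY]³ / [X] = (2.2)³·(0.040)³ / (0.0016) = 0.43
Q_c = 0.43 < K_c = 1.0: net forward reaction.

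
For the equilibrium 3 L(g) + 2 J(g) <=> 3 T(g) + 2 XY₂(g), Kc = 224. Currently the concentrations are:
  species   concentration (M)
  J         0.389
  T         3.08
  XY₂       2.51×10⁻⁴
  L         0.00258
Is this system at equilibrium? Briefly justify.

no; Q > K, reaction proceeds in reverse

Qc = [T]³·[XY₂]² / ([L]³·[J]²) = (3.08)³·(2.51×10⁻⁴)² / ((0.00258)³·(0.389)²) = 708
Qc = 708 > Kc = 224: net reverse reaction.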